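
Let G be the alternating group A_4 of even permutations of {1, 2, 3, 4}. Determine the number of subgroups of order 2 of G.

3

|G| = 12 and 2 | 12, so subgroups of order 2 are possible by Lagrange.
The subgroups of order 2 are: {e, (1 2)(3 4)}; {e, (1 3)(2 4)}; {e, (1 4)(2 3)}.
So G has 3 subgroups of order 2.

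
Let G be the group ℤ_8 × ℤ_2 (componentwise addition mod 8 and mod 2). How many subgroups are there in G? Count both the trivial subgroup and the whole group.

|G| = 16, so by Lagrange every subgroup order divides 16. Divisors: 1, 2, 4, 8, 16.
Subgroups by order — order 1: 1; order 2: 3; order 4: 3; order 8: 3; order 16: 1.
Total: 1 + 3 + 3 + 3 + 1 = 11.

11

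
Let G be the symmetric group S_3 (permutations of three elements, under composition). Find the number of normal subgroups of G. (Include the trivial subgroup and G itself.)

G has 6 subgroups. Checking conjugation-invariance by order — order 1: 1/1 normal; order 2: 0/3 normal; order 3: 1/1 normal; order 6: 1/1 normal.
Total normal subgroups: 3.

3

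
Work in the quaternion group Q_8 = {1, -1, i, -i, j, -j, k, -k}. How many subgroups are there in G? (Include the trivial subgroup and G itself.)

|G| = 8, so by Lagrange every subgroup order divides 8. Divisors: 1, 2, 4, 8.
Subgroups by order — order 1: 1; order 2: 1; order 4: 3; order 8: 1.
Total: 1 + 1 + 3 + 1 = 6.

6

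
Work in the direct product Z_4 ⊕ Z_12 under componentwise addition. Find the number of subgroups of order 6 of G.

|G| = 48 and 6 | 48, so subgroups of order 6 are possible by Lagrange.
The subgroups of order 6 are: {(0,0), (0,2), (0,4), (0,6), (0,8), (0,10)}; {(0,0), (0,4), (0,8), (2,0), (2,4), (2,8)}; {(0,0), (0,4), (0,8), (2,2), (2,6), (2,10)}.
So G has 3 subgroups of order 6.

3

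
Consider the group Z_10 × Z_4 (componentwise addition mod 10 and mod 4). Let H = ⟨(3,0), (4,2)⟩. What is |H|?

20

|⟨(3,0)⟩| = 10 and |⟨(4,2)⟩| = 10, so |H| is a multiple of lcm(10, 10) = 10 and divides |G| = 40.
Closing under the operation: H = {(0,0), (0,2), (1,0), (1,2), (2,0), (2,2), (3,0), (3,2), (4,0), (4,2), (5,0), (5,2), (6,0), (6,2), (7,0), (7,2), (8,0), (8,2), (9,0), (9,2)}, so |H| = 20.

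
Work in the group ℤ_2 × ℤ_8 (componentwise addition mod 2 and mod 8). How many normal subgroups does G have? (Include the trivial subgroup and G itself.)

11

G is abelian, so every subgroup is normal.
G has 11 subgroups in total, hence 11 normal subgroups.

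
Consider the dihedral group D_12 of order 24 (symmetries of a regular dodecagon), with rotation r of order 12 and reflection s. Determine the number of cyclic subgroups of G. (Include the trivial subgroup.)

18

Each element a generates a cyclic subgroup ⟨a⟩; distinct elements may generate the same one (a cyclic group of order d has φ(d) generators).
Cyclic subgroups by order — order 1: 1; order 2: 13; order 3: 1; order 4: 1; order 6: 1; order 12: 1.
Total: 18.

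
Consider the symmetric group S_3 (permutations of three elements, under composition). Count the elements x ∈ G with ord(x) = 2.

The elements of order 2 are: (2 3), (1 2), (1 3).
That's 3.

3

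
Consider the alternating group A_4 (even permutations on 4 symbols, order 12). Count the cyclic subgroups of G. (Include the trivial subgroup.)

Each element a generates a cyclic subgroup ⟨a⟩; distinct elements may generate the same one (a cyclic group of order d has φ(d) generators).
Cyclic subgroups by order — order 1: 1; order 2: 3; order 3: 4.
Total: 8.

8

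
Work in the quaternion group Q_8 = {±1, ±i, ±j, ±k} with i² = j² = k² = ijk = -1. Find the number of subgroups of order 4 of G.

|G| = 8 and 4 | 8, so subgroups of order 4 are possible by Lagrange.
The subgroups of order 4 are: {1, -1, i, -i}; {1, -1, j, -j}; {1, -1, k, -k}.
So G has 3 subgroups of order 4.

3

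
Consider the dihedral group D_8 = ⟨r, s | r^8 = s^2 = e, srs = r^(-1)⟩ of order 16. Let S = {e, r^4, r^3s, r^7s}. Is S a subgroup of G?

|S| = 4 divides |G| = 16, consistent with Lagrange.
S contains the identity, every element's inverse is in S, and S is closed under ·: it is a subgroup.

Yes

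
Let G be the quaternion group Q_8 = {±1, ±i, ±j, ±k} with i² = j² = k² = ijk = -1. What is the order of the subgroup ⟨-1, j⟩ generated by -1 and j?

|⟨-1⟩| = 2 and |⟨j⟩| = 4, so |H| is a multiple of lcm(2, 4) = 4 and divides |G| = 8.
Closing under the operation: H = {1, -1, j, -j}, so |H| = 4.

4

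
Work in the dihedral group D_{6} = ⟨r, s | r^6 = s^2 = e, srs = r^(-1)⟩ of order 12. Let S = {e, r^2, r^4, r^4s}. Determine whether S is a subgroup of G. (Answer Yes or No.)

No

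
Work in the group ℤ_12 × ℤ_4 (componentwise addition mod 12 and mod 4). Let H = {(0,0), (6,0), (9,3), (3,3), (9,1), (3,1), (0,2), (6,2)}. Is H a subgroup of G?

Yes

|H| = 8 divides |G| = 48, consistent with Lagrange.
H contains the identity, every element's inverse is in H, and H is closed under +: it is a subgroup.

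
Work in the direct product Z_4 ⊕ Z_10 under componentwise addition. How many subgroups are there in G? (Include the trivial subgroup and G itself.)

16

|G| = 40, so by Lagrange every subgroup order divides 40. Divisors: 1, 2, 4, 5, 8, 10, 20, 40.
Subgroups by order — order 1: 1; order 2: 3; order 4: 3; order 5: 1; order 8: 1; order 10: 3; order 20: 3; order 40: 1.
Total: 1 + 3 + 3 + 1 + 1 + 3 + 3 + 1 = 16.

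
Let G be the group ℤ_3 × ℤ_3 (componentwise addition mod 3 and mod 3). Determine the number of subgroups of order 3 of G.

|G| = 9 and 3 | 9, so subgroups of order 3 are possible by Lagrange.
The subgroups of order 3 are: {(0,0), (0,1), (0,2)}; {(0,0), (1,0), (2,0)}; {(0,0), (1,1), (2,2)}; {(0,0), (1,2), (2,1)}.
So G has 4 subgroups of order 3.

4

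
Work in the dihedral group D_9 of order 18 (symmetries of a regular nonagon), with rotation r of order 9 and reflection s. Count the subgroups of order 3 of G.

|G| = 18 and 3 | 18, so subgroups of order 3 are possible by Lagrange.
The subgroups of order 3 are: {e, r^3, r^6}.
So G has 1 subgroup of order 3.

1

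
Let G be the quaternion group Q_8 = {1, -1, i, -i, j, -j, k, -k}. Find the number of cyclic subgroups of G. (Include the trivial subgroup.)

Each element a generates a cyclic subgroup ⟨a⟩; distinct elements may generate the same one (a cyclic group of order d has φ(d) generators).
Cyclic subgroups by order — order 1: 1; order 2: 1; order 4: 3.
Total: 5.

5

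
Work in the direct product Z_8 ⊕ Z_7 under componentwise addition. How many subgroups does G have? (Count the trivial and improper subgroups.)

|G| = 56, so by Lagrange every subgroup order divides 56. Divisors: 1, 2, 4, 7, 8, 14, 28, 56.
Subgroups by order — order 1: 1; order 2: 1; order 4: 1; order 7: 1; order 8: 1; order 14: 1; order 28: 1; order 56: 1.
Total: 1 + 1 + 1 + 1 + 1 + 1 + 1 + 1 = 8.

8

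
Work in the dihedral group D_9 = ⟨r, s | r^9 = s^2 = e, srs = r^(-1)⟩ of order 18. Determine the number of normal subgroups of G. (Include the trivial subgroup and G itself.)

4

G has 16 subgroups. Checking conjugation-invariance by order — order 1: 1/1 normal; order 2: 0/9 normal; order 3: 1/1 normal; order 6: 0/3 normal; order 9: 1/1 normal; order 18: 1/1 normal.
Total normal subgroups: 4.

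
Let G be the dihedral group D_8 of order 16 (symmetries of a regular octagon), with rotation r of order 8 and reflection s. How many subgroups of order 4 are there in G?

5

|G| = 16 and 4 | 16, so subgroups of order 4 are possible by Lagrange.
The subgroups of order 4 are: {e, r^2, r^4, r^6}; {e, r^4, r^2s, r^6s}; {e, r^4, r^3s, r^7s}; {e, r^4, s, r^4s}; … (5 in all).
So G has 5 subgroups of order 4.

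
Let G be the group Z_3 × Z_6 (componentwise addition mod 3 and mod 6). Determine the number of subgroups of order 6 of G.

4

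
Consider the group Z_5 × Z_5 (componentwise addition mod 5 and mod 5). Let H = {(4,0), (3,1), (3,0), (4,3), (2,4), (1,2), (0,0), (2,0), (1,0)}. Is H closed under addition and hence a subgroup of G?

No

|H| = 9 does not divide |G| = 25, so by Lagrange H is not a subgroup.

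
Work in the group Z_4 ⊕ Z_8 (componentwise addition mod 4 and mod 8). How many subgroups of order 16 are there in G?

|G| = 32 and 16 | 32, so subgroups of order 16 are possible by Lagrange.
The subgroups of order 16 are: {(0,0), (0,1), (0,2), (0,3), (0,4), (0,5), (0,6), (0,7), (2,0), (2,1), (2,2), (2,3), (2,4), (2,5), (2,6), (2,7)}; {(0,0), (0,2), (0,4), (0,6), (1,0), (1,2), (1,4), (1,6), (2,0), (2,2), (2,4), (2,6), (3,0), (3,2), (3,4), (3,6)}; {(0,0), (0,2), (0,4), (0,6), (1,1), (1,3), (1,5), (1,7), (2,0), (2,2), (2,4), (2,6), (3,1), (3,3), (3,5), (3,7)}.
So G has 3 subgroups of order 16.

3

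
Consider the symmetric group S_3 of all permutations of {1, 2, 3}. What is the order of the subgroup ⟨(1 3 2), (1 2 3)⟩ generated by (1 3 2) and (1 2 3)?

3

|⟨(1 3 2)⟩| = 3 and |⟨(1 2 3)⟩| = 3, so |H| is a multiple of lcm(3, 3) = 3 and divides |G| = 6.
Closing under the operation: H = {e, (1 2 3), (1 3 2)}, so |H| = 3.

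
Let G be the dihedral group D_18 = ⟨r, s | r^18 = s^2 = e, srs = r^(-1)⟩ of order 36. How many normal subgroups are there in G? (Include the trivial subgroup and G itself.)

9

G has 45 subgroups. Checking conjugation-invariance by order — order 1: 1/1 normal; order 2: 1/19 normal; order 3: 1/1 normal; order 4: 0/9 normal; order 6: 1/7 normal; order 9: 1/1 normal; order 12: 0/3 normal; order 18: 3/3 normal; order 36: 1/1 normal.
Total normal subgroups: 9.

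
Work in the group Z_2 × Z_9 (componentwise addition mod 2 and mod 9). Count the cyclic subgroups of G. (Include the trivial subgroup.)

Group the elements of G by the cyclic subgroup they generate; each cyclic subgroup of order d accounts for φ(d) elements.
Cyclic subgroups by order — order 1: 1; order 2: 1; order 3: 1; order 6: 1; order 9: 1; order 18: 1.
Total: 6.

6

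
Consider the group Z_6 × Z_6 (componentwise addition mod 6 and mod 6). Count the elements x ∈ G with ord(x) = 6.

An element (a,b) has order lcm(ord(a), ord(b)); count pairs with lcm equal to 6.
Enumerating gives 24 such elements.

24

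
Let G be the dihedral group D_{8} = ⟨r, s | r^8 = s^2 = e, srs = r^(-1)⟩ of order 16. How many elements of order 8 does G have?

The elements of order 8 are: r, r^3, r^5, r^7.
That's 4.

4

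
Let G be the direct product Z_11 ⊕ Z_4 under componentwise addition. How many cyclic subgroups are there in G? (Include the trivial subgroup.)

6

A cyclic subgroup of order d is generated by each of its φ(d) elements of order d, so the cyclic subgroups of order d number (#elements of order d)/φ(d).
Cyclic subgroups by order — order 1: 1; order 2: 1; order 4: 1; order 11: 1; order 22: 1; order 44: 1.
Total: 6.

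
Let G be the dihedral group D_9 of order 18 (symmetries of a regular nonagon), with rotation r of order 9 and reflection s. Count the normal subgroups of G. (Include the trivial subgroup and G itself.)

4

G has 16 subgroups. Checking conjugation-invariance by order — order 1: 1/1 normal; order 2: 0/9 normal; order 3: 1/1 normal; order 6: 0/3 normal; order 9: 1/1 normal; order 18: 1/1 normal.
Total normal subgroups: 4.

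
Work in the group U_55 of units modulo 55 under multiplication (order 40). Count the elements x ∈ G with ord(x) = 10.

12

Enumerating element orders in G gives 12 elements of order 10.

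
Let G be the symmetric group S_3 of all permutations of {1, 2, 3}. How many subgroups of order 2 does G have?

|G| = 6 and 2 | 6, so subgroups of order 2 are possible by Lagrange.
The subgroups of order 2 are: {e, (1 2)}; {e, (1 3)}; {e, (2 3)}.
So G has 3 subgroups of order 2.

3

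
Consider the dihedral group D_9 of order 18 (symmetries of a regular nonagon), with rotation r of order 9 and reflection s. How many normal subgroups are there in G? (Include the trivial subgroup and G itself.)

G has 16 subgroups. Checking conjugation-invariance by order — order 1: 1/1 normal; order 2: 0/9 normal; order 3: 1/1 normal; order 6: 0/3 normal; order 9: 1/1 normal; order 18: 1/1 normal.
Total normal subgroups: 4.

4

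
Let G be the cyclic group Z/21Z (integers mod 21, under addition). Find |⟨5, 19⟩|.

|⟨5⟩| = 21 and |⟨19⟩| = 21, so |H| is a multiple of lcm(21, 21) = 21 and divides |G| = 21.
Closing {5, 19} under the group operation gives all of G, so |H| = 21.

21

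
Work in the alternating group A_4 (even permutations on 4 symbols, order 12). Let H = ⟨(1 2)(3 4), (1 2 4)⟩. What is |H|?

12

|⟨(1 2)(3 4)⟩| = 2 and |⟨(1 2 4)⟩| = 3, so |H| is a multiple of lcm(2, 3) = 6 and divides |G| = 12.
Closing {(1 2)(3 4), (1 2 4)} under the group operation gives all of G, so |H| = 12.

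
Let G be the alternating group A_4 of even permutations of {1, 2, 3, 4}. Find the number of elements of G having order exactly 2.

The elements of order 2 are: (1 2)(3 4), (1 3)(2 4), (1 4)(2 3).
That's 3.

3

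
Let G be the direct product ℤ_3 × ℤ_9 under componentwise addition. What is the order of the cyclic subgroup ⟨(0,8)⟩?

The order of (0,8) in Z_3 × Z_9 is lcm(ord(0) in Z_3, ord(8) in Z_9).
ord(0) = 1 and ord(8) = 9, so |⟨(0,8)⟩| = lcm(1, 9) = 9.

9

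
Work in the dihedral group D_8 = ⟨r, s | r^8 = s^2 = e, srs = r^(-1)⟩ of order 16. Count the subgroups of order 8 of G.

3

|G| = 16 and 8 | 16, so subgroups of order 8 are possible by Lagrange.
The subgroups of order 8 are: {e, r, r^2, r^3, r^4, r^5, r^6, r^7}; {e, r^2, r^4, r^6, s, r^2s, r^4s, r^6s}; {e, r^2, r^4, r^6, rs, r^3s, r^5s, r^7s}.
So G has 3 subgroups of order 8.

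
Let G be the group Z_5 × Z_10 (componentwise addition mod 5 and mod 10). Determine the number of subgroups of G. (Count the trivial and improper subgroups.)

|G| = 50, so by Lagrange every subgroup order divides 50. Divisors: 1, 2, 5, 10, 25, 50.
Subgroups by order — order 1: 1; order 2: 1; order 5: 6; order 10: 6; order 25: 1; order 50: 1.
Total: 1 + 1 + 6 + 6 + 1 + 1 = 16.

16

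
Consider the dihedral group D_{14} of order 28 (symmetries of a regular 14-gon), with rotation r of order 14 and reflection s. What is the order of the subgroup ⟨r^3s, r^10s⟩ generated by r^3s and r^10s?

4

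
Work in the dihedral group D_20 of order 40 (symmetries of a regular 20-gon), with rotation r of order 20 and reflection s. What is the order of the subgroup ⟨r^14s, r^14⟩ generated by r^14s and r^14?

20

|⟨r^14s⟩| = 2 and |⟨r^14⟩| = 10, so |H| is a multiple of lcm(2, 10) = 10 and divides |G| = 40.
Closing under the operation: H = {e, r^2, r^4, r^6, r^8, r^10, r^12, r^14, r^16, r^18, s, r^2s, r^4s, r^6s, r^8s, r^10s, r^12s, r^14s, r^16s, r^18s}, so |H| = 20.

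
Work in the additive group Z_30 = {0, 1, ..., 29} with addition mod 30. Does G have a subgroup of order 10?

10 | 30. A subgroup of order 10 is {0, 3, 6, 9, 12, 15, 18, 21, 24, 27}.

Yes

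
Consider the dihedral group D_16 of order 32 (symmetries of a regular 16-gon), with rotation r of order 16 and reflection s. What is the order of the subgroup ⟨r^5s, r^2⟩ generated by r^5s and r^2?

|⟨r^5s⟩| = 2 and |⟨r^2⟩| = 8, so |H| is a multiple of lcm(2, 8) = 8 and divides |G| = 32.
Closing under the operation: H = {e, r^2, r^4, r^6, r^8, r^10, r^12, r^14, rs, r^3s, r^5s, r^7s, r^9s, r^11s, r^13s, r^15s}, so |H| = 16.

16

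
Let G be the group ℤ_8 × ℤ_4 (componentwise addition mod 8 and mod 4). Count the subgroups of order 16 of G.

3

|G| = 32 and 16 | 32, so subgroups of order 16 are possible by Lagrange.
The subgroups of order 16 are: {(0,0), (0,1), (0,2), (0,3), (2,0), (2,1), (2,2), (2,3), (4,0), (4,1), (4,2), (4,3), (6,0), (6,1), (6,2), (6,3)}; {(0,0), (0,2), (1,0), (1,2), (2,0), (2,2), (3,0), (3,2), (4,0), (4,2), (5,0), (5,2), (6,0), (6,2), (7,0), (7,2)}; {(0,0), (0,2), (1,1), (1,3), (2,0), (2,2), (3,1), (3,3), (4,0), (4,2), (5,1), (5,3), (6,0), (6,2), (7,1), (7,3)}.
So G has 3 subgroups of order 16.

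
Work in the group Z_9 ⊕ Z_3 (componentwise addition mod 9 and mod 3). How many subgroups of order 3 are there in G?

|G| = 27 and 3 | 27, so subgroups of order 3 are possible by Lagrange.
The subgroups of order 3 are: {(0,0), (0,1), (0,2)}; {(0,0), (3,0), (6,0)}; {(0,0), (3,1), (6,2)}; {(0,0), (3,2), (6,1)}.
So G has 4 subgroups of order 3.

4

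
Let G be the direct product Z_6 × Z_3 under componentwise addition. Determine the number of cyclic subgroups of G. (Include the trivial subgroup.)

Each element a generates a cyclic subgroup ⟨a⟩; distinct elements may generate the same one (a cyclic group of order d has φ(d) generators).
Cyclic subgroups by order — order 1: 1; order 2: 1; order 3: 4; order 6: 4.
Total: 10.

10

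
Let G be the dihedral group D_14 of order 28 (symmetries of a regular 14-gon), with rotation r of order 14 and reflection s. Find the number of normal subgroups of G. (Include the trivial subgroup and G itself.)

G has 28 subgroups. Checking conjugation-invariance by order — order 1: 1/1 normal; order 2: 1/15 normal; order 4: 0/7 normal; order 7: 1/1 normal; order 14: 3/3 normal; order 28: 1/1 normal.
Total normal subgroups: 7.

7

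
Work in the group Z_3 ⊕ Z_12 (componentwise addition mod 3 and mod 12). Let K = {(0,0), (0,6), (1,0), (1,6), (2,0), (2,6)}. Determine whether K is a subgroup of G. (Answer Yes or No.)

|K| = 6 divides |G| = 36, consistent with Lagrange.
K contains the identity, every element's inverse is in K, and K is closed under +: it is a subgroup.
In fact K = ⟨(2,6)⟩.

Yes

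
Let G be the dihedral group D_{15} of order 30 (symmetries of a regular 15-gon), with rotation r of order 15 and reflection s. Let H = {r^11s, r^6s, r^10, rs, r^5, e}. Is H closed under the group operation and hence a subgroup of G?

Yes

|H| = 6 divides |G| = 30, consistent with Lagrange.
H contains the identity, every element's inverse is in H, and H is closed under ·: it is a subgroup.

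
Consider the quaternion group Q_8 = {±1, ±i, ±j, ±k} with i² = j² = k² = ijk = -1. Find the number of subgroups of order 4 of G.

3

|G| = 8 and 4 | 8, so subgroups of order 4 are possible by Lagrange.
The subgroups of order 4 are: {1, -1, i, -i}; {1, -1, j, -j}; {1, -1, k, -k}.
So G has 3 subgroups of order 4.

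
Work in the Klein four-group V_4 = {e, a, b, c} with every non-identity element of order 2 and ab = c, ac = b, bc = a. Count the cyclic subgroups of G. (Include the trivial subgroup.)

4

Group the elements of G by the cyclic subgroup they generate; each cyclic subgroup of order d accounts for φ(d) elements.
Cyclic subgroups by order — order 1: 1; order 2: 3.
Total: 4.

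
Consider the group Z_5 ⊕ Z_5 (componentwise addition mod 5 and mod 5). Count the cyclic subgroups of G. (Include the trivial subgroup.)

7

Group the elements of G by the cyclic subgroup they generate; each cyclic subgroup of order d accounts for φ(d) elements.
Cyclic subgroups by order — order 1: 1; order 5: 6.
Total: 7.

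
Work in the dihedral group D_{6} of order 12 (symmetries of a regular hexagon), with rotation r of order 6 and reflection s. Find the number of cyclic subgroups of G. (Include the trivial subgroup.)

Group the elements of G by the cyclic subgroup they generate; each cyclic subgroup of order d accounts for φ(d) elements.
Cyclic subgroups by order — order 1: 1; order 2: 7; order 3: 1; order 6: 1.
Total: 10.

10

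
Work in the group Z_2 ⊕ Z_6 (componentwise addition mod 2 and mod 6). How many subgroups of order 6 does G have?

3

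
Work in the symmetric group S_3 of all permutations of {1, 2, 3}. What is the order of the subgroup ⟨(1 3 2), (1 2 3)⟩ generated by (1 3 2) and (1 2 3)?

3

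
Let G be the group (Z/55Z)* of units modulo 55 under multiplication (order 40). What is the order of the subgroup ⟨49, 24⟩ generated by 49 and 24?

20

|⟨49⟩| = 10 and |⟨24⟩| = 10, so |H| is a multiple of lcm(10, 10) = 10 and divides |G| = 40.
Closing under the operation: H = {1, 4, 6, 9, 14, 16, 19, 21, 24, 26, 29, 31, 34, 36, 39, 41, 46, 49, 51, 54}, so |H| = 20.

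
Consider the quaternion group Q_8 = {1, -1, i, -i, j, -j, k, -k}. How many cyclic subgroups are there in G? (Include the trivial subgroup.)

A cyclic subgroup of order d is generated by each of its φ(d) elements of order d, so the cyclic subgroups of order d number (#elements of order d)/φ(d).
Cyclic subgroups by order — order 1: 1; order 2: 1; order 4: 3.
Total: 5.

5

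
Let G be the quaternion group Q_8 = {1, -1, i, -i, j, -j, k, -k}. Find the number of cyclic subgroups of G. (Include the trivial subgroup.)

5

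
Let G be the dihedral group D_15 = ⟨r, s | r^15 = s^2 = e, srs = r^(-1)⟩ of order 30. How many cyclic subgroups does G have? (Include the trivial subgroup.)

19

A cyclic subgroup of order d is generated by each of its φ(d) elements of order d, so the cyclic subgroups of order d number (#elements of order d)/φ(d).
Cyclic subgroups by order — order 1: 1; order 2: 15; order 3: 1; order 5: 1; order 15: 1.
Total: 19.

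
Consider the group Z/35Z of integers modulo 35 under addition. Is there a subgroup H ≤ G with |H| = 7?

7 | 35. A subgroup of order 7 is {0, 5, 10, 15, 20, 25, 30}.

Yes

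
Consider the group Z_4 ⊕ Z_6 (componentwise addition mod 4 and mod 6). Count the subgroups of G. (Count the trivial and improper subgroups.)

|G| = 24, so by Lagrange every subgroup order divides 24. Divisors: 1, 2, 3, 4, 6, 8, 12, 24.
Subgroups by order — order 1: 1; order 2: 3; order 3: 1; order 4: 3; order 6: 3; order 8: 1; order 12: 3; order 24: 1.
Total: 1 + 3 + 1 + 3 + 3 + 1 + 3 + 1 = 16.

16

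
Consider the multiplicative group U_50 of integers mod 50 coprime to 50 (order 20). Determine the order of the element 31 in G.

5

Compute successive powers of 31 mod 50: 31, 11, 41, 21, 1; 31^5 ≡ 1 (mod 50).
So |⟨31⟩| = 5.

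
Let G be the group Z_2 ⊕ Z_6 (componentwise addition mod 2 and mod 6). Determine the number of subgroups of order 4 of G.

1

|G| = 12 and 4 | 12, so subgroups of order 4 are possible by Lagrange.
The subgroups of order 4 are: {(0,0), (0,3), (1,0), (1,3)}.
So G has 1 subgroup of order 4.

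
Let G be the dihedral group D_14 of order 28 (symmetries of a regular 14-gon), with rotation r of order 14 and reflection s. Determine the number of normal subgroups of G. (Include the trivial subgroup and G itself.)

G has 28 subgroups. Checking conjugation-invariance by order — order 1: 1/1 normal; order 2: 1/15 normal; order 4: 0/7 normal; order 7: 1/1 normal; order 14: 3/3 normal; order 28: 1/1 normal.
Total normal subgroups: 7.

7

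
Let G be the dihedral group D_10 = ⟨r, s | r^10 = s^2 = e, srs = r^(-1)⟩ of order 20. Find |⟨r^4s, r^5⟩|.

|⟨r^4s⟩| = 2 and |⟨r^5⟩| = 2, so |H| is a multiple of lcm(2, 2) = 2 and divides |G| = 20.
Closing under the operation: H = {e, r^5, r^4s, r^9s}, so |H| = 4.

4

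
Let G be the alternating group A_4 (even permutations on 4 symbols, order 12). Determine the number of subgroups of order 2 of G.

|G| = 12 and 2 | 12, so subgroups of order 2 are possible by Lagrange.
The subgroups of order 2 are: {e, (1 2)(3 4)}; {e, (1 3)(2 4)}; {e, (1 4)(2 3)}.
So G has 3 subgroups of order 2.

3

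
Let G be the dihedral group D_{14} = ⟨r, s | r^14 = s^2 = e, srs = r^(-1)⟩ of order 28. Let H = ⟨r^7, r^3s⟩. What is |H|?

4

|⟨r^7⟩| = 2 and |⟨r^3s⟩| = 2, so |H| is a multiple of lcm(2, 2) = 2 and divides |G| = 28.
Closing under the operation: H = {e, r^7, r^3s, r^10s}, so |H| = 4.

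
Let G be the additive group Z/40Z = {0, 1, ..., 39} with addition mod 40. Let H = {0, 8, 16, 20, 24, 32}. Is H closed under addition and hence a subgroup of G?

No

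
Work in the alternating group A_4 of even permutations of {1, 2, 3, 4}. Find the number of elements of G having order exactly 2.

3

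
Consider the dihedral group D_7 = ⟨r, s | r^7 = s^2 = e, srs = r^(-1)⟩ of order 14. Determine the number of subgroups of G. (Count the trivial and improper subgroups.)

|G| = 14, so by Lagrange every subgroup order divides 14. Divisors: 1, 2, 7, 14.
Subgroups by order — order 1: 1; order 2: 7; order 7: 1; order 14: 1.
Total: 1 + 7 + 1 + 1 = 10.

10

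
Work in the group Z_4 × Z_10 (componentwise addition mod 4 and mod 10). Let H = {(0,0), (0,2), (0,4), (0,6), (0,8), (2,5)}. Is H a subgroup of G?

|H| = 6 does not divide |G| = 40, so by Lagrange H is not a subgroup.

No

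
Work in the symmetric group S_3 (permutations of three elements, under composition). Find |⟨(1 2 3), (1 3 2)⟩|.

|⟨(1 2 3)⟩| = 3 and |⟨(1 3 2)⟩| = 3, so |H| is a multiple of lcm(3, 3) = 3 and divides |G| = 6.
Closing under the operation: H = {e, (1 2 3), (1 3 2)}, so |H| = 3.

3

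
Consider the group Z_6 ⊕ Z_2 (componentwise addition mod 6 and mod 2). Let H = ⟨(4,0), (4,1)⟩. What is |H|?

|⟨(4,0)⟩| = 3 and |⟨(4,1)⟩| = 6, so |H| is a multiple of lcm(3, 6) = 6 and divides |G| = 12.
Closing under the operation: H = {(0,0), (0,1), (2,0), (2,1), (4,0), (4,1)}, so |H| = 6.

6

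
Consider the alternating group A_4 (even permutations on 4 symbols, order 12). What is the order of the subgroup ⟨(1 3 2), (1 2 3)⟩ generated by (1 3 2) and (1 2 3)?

|⟨(1 3 2)⟩| = 3 and |⟨(1 2 3)⟩| = 3, so |H| is a multiple of lcm(3, 3) = 3 and divides |G| = 12.
Closing under the operation: H = {e, (1 2 3), (1 3 2)}, so |H| = 3.

3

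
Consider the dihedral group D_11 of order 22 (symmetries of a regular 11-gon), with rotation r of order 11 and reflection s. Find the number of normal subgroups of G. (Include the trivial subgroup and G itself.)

3

G has 14 subgroups. Checking conjugation-invariance by order — order 1: 1/1 normal; order 2: 0/11 normal; order 11: 1/1 normal; order 22: 1/1 normal.
Total normal subgroups: 3.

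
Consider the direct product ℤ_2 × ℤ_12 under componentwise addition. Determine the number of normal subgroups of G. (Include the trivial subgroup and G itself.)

G is abelian, so every subgroup is normal.
G has 16 subgroups in total, hence 16 normal subgroups.

16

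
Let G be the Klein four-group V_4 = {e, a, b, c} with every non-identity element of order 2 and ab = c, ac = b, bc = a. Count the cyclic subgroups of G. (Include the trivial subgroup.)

4

A cyclic subgroup of order d is generated by each of its φ(d) elements of order d, so the cyclic subgroups of order d number (#elements of order d)/φ(d).
Cyclic subgroups by order — order 1: 1; order 2: 3.
Total: 4.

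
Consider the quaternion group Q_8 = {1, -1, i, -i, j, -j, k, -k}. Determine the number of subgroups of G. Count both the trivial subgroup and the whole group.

6

|G| = 8, so by Lagrange every subgroup order divides 8. Divisors: 1, 2, 4, 8.
Subgroups by order — order 1: 1; order 2: 1; order 4: 3; order 8: 1.
Total: 1 + 1 + 3 + 1 = 6.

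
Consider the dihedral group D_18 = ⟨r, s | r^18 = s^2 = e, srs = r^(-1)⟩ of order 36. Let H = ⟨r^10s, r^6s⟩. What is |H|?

18

|⟨r^10s⟩| = 2 and |⟨r^6s⟩| = 2, so |H| is a multiple of lcm(2, 2) = 2 and divides |G| = 36.
Closing under the operation: H = {e, r^2, r^4, r^6, r^8, r^10, r^12, r^14, r^16, s, r^2s, r^4s, r^6s, r^8s, r^10s, r^12s, r^14s, r^16s}, so |H| = 18.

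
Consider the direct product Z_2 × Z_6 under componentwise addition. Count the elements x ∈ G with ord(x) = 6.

6

An element (a,b) has order lcm(ord(a), ord(b)); count pairs with lcm equal to 6.
Enumerating gives 6 such elements.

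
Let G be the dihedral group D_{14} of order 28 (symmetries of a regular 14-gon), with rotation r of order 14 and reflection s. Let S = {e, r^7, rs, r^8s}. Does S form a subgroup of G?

|S| = 4 divides |G| = 28, consistent with Lagrange.
S contains the identity, every element's inverse is in S, and S is closed under ·: it is a subgroup.

Yes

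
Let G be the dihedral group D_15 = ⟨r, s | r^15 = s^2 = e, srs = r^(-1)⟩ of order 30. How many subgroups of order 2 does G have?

15

|G| = 30 and 2 | 30, so subgroups of order 2 are possible by Lagrange.
The subgroups of order 2 are: {e, r^10s}; {e, r^11s}; {e, r^12s}; {e, r^13s}; … (15 in all).
So G has 15 subgroups of order 2.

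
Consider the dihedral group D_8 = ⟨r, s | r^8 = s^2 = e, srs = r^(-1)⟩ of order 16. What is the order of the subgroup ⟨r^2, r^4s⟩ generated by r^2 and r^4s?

|⟨r^2⟩| = 4 and |⟨r^4s⟩| = 2, so |H| is a multiple of lcm(4, 2) = 4 and divides |G| = 16.
Closing under the operation: H = {e, r^2, r^4, r^6, s, r^2s, r^4s, r^6s}, so |H| = 8.

8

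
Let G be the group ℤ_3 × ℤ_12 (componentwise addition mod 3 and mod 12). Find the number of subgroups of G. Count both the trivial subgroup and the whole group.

18

|G| = 36, so by Lagrange every subgroup order divides 36. Divisors: 1, 2, 3, 4, 6, 9, 12, 18, 36.
Subgroups by order — order 1: 1; order 2: 1; order 3: 4; order 4: 1; order 6: 4; order 9: 1; order 12: 4; order 18: 1; order 36: 1.
Total: 1 + 1 + 4 + 1 + 4 + 1 + 4 + 1 + 1 = 18.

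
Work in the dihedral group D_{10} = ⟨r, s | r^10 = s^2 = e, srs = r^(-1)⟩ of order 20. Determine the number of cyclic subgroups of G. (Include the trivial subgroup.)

A cyclic subgroup of order d is generated by each of its φ(d) elements of order d, so the cyclic subgroups of order d number (#elements of order d)/φ(d).
Cyclic subgroups by order — order 1: 1; order 2: 11; order 5: 1; order 10: 1.
Total: 14.

14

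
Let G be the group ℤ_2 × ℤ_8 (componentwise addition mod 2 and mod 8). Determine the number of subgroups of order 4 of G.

3

|G| = 16 and 4 | 16, so subgroups of order 4 are possible by Lagrange.
The subgroups of order 4 are: {(0,0), (0,2), (0,4), (0,6)}; {(0,0), (0,4), (1,0), (1,4)}; {(0,0), (0,4), (1,2), (1,6)}.
So G has 3 subgroups of order 4.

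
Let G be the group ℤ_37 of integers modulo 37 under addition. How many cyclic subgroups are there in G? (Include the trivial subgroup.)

A cyclic subgroup of order d is generated by each of its φ(d) elements of order d, so the cyclic subgroups of order d number (#elements of order d)/φ(d).
Cyclic subgroups by order — order 1: 1; order 37: 1.
Total: 2.

2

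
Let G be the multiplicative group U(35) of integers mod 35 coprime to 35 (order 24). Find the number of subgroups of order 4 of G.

3

|G| = 24 and 4 | 24, so subgroups of order 4 are possible by Lagrange.
The subgroups of order 4 are: {1, 13, 27, 29}; {1, 8, 22, 29}; {1, 6, 29, 34}.
So G has 3 subgroups of order 4.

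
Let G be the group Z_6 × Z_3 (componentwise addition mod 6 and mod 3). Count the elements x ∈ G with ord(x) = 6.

An element (a,b) has order lcm(ord(a), ord(b)); count pairs with lcm equal to 6.
Enumerating gives 8 such elements.

8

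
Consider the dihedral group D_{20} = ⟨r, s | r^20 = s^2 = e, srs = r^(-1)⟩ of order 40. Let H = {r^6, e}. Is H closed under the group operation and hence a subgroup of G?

r^6 ∈ H but its inverse r^14 ∉ H, so H is not a subgroup.

No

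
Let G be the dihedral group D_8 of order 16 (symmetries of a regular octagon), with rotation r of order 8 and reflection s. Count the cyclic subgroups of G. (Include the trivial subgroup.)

Group the elements of G by the cyclic subgroup they generate; each cyclic subgroup of order d accounts for φ(d) elements.
Cyclic subgroups by order — order 1: 1; order 2: 9; order 4: 1; order 8: 1.
Total: 12.

12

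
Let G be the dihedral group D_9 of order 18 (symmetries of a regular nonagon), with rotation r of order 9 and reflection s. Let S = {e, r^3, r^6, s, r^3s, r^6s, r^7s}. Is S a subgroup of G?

No

|S| = 7 does not divide |G| = 18, so by Lagrange S is not a subgroup.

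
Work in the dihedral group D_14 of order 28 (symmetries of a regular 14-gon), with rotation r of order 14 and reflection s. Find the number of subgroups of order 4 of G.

7

|G| = 28 and 4 | 28, so subgroups of order 4 are possible by Lagrange.
The subgroups of order 4 are: {e, r^7, r^3s, r^10s}; {e, r^7, r^4s, r^11s}; {e, r^7, r^5s, r^12s}; {e, r^7, r^6s, r^13s}; … (7 in all).
So G has 7 subgroups of order 4.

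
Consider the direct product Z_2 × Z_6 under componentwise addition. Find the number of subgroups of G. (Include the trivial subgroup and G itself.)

10

|G| = 12, so by Lagrange every subgroup order divides 12. Divisors: 1, 2, 3, 4, 6, 12.
Subgroups by order — order 1: 1; order 2: 3; order 3: 1; order 4: 1; order 6: 3; order 12: 1.
Total: 1 + 3 + 1 + 1 + 3 + 1 = 10.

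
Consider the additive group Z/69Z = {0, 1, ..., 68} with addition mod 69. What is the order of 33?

In Z/69Z, the order of an element a is n/gcd(a, n).
gcd(33, 69) = 3, so |⟨33⟩| = 69/3 = 23.

23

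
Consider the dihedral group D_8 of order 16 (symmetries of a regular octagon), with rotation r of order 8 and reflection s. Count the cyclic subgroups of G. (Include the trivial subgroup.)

12

Group the elements of G by the cyclic subgroup they generate; each cyclic subgroup of order d accounts for φ(d) elements.
Cyclic subgroups by order — order 1: 1; order 2: 9; order 4: 1; order 8: 1.
Total: 12.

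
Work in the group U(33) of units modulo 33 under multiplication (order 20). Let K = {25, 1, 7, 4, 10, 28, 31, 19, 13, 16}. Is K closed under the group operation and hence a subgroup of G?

|K| = 10 divides |G| = 20, consistent with Lagrange.
K contains the identity, every element's inverse is in K, and K is closed under ·: it is a subgroup.
In fact K = ⟨7⟩.

Yes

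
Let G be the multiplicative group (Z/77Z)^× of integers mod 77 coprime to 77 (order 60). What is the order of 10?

Compute successive powers of 10 mod 77: 10, 23, 76, 67, 54, 1; 10^6 ≡ 1 (mod 77).
So |⟨10⟩| = 6.

6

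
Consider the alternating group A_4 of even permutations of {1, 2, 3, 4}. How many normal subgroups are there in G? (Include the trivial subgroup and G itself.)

G has 10 subgroups. Checking conjugation-invariance by order — order 1: 1/1 normal; order 2: 0/3 normal; order 3: 0/4 normal; order 4: 1/1 normal; order 12: 1/1 normal.
Total normal subgroups: 3.

3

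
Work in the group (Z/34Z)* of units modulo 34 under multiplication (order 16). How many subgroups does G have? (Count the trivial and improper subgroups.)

|G| = 16, so by Lagrange every subgroup order divides 16. Divisors: 1, 2, 4, 8, 16.
Subgroups by order — order 1: 1; order 2: 1; order 4: 1; order 8: 1; order 16: 1.
Total: 1 + 1 + 1 + 1 + 1 = 5.

5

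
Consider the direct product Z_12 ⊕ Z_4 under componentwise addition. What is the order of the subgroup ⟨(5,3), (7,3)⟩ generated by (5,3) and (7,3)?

|⟨(5,3)⟩| = 12 and |⟨(7,3)⟩| = 12, so |H| is a multiple of lcm(12, 12) = 12 and divides |G| = 48.
Closing under the operation: H = {(0,0), (0,2), (1,1), (1,3), (2,0), (2,2), (3,1), (3,3), (4,0), (4,2), (5,1), (5,3), (6,0), (6,2), (7,1), (7,3), (8,0), (8,2), (9,1), (9,3), (10,0), (10,2), (11,1), (11,3)}, so |H| = 24.

24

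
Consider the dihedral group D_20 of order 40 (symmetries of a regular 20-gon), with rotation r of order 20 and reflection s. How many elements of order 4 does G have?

2

The elements of order 4 are: r^5, r^15.
That's 2.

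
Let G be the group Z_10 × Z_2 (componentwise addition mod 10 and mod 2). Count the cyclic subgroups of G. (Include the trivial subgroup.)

Each element a generates a cyclic subgroup ⟨a⟩; distinct elements may generate the same one (a cyclic group of order d has φ(d) generators).
Cyclic subgroups by order — order 1: 1; order 2: 3; order 5: 1; order 10: 3.
Total: 8.

8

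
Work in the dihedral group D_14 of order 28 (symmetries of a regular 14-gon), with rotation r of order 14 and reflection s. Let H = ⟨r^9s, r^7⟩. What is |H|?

4

|⟨r^9s⟩| = 2 and |⟨r^7⟩| = 2, so |H| is a multiple of lcm(2, 2) = 2 and divides |G| = 28.
Closing under the operation: H = {e, r^7, r^2s, r^9s}, so |H| = 4.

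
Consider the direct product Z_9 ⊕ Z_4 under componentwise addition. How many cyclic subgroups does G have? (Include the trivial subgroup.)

Each element a generates a cyclic subgroup ⟨a⟩; distinct elements may generate the same one (a cyclic group of order d has φ(d) generators).
Cyclic subgroups by order — order 1: 1; order 2: 1; order 3: 1; order 4: 1; order 6: 1; order 9: 1; order 12: 1; order 18: 1; order 36: 1.
Total: 9.

9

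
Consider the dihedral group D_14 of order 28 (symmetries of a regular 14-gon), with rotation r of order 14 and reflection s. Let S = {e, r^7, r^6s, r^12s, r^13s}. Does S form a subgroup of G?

|S| = 5 does not divide |G| = 28, so by Lagrange S is not a subgroup.

No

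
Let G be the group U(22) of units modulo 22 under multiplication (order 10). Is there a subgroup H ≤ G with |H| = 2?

2 | 10. A subgroup of order 2 is {1, 21}.

Yes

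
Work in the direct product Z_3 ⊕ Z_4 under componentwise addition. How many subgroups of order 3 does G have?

|G| = 12 and 3 | 12, so subgroups of order 3 are possible by Lagrange.
The subgroups of order 3 are: {(0,0), (1,0), (2,0)}.
So G has 1 subgroup of order 3.

1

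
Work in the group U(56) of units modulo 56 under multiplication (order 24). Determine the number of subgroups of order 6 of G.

|G| = 24 and 6 | 24, so subgroups of order 6 are possible by Lagrange.
The subgroups of order 6 are: {1, 9, 11, 25, 43, 51}; {1, 5, 9, 13, 25, 45}; {1, 9, 15, 23, 25, 39}; {1, 9, 17, 25, 33, 41}; … (7 in all).
So G has 7 subgroups of order 6.

7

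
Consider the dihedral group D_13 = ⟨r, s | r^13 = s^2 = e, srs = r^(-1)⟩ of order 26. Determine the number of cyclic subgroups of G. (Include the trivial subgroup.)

A cyclic subgroup of order d is generated by each of its φ(d) elements of order d, so the cyclic subgroups of order d number (#elements of order d)/φ(d).
Cyclic subgroups by order — order 1: 1; order 2: 13; order 13: 1.
Total: 15.

15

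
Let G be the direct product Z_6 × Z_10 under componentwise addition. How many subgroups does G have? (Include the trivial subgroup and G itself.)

20

|G| = 60, so by Lagrange every subgroup order divides 60. Divisors: 1, 2, 3, 4, 5, 6, 10, 12, 15, 20, 30, 60.
Subgroups by order — order 1: 1; order 2: 3; order 3: 1; order 4: 1; order 5: 1; order 6: 3; order 10: 3; order 12: 1; order 15: 1; order 20: 1; order 30: 3; order 60: 1.
Total: 1 + 3 + 1 + 1 + 1 + 3 + 3 + 1 + 1 + 1 + 3 + 1 = 20.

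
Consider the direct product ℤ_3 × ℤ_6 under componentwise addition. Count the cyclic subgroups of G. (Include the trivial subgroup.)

A cyclic subgroup of order d is generated by each of its φ(d) elements of order d, so the cyclic subgroups of order d number (#elements of order d)/φ(d).
Cyclic subgroups by order — order 1: 1; order 2: 1; order 3: 4; order 6: 4.
Total: 10.

10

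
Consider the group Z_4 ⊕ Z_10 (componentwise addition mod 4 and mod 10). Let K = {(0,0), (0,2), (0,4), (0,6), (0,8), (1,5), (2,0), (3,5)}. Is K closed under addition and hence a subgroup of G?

Closure fails: (0,4) + (1,5) = (1,9) ∉ K. So K is not a subgroup.

No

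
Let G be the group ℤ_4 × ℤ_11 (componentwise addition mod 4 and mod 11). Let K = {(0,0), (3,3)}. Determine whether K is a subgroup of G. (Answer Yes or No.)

(3,3) ∈ K but its inverse (1,8) ∉ K, so K is not a subgroup.

No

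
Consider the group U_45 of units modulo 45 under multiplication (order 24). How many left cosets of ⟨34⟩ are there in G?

|⟨34⟩| = 6 and |G| = 24.
By Lagrange, [G : H] = |G|/|H| = 24/6 = 4.

4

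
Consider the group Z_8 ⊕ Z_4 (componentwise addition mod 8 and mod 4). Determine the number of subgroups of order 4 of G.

7

|G| = 32 and 4 | 32, so subgroups of order 4 are possible by Lagrange.
The subgroups of order 4 are: {(0,0), (0,1), (0,2), (0,3)}; {(0,0), (0,2), (4,0), (4,2)}; {(0,0), (0,2), (4,1), (4,3)}; {(0,0), (2,0), (4,0), (6,0)}; … (7 in all).
So G has 7 subgroups of order 4.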